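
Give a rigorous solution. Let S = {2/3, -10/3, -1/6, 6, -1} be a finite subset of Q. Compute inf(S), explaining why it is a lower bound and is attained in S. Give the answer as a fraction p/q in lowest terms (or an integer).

S is finite, so inf(S) = min(S).
Sorted increasing:
-10/3, -1, -1/6, 2/3, 6
The extremum is -10/3.
For every x in S, x >= -10/3. And -10/3 is in S, so it is attained.
Therefore inf(S) = -10/3.

-10/3


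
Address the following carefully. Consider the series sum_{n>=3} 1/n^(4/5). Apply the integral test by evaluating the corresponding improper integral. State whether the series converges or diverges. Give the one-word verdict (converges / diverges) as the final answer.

Let f(x) = x^(-4/5). Then f is positive, continuous, and decreasing on [3, infinity), so the integral test applies.
Compute the improper integral int_{3}^infinity f(x) dx:
  antiderivative F(x) = 5*x^(1/5).
  As x -> infinity, F(x) -> infinity (since p = 4/5 < 1).
  So the integral diverges. By the integral test, the series diverges.

diverges


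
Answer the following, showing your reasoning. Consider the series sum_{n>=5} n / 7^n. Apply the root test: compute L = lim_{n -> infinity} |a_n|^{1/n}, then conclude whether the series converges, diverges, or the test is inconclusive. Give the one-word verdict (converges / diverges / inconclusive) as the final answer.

Let a_n denote the general term. Form |a_n|^(1/n) and simplify:
|a_n|^(1/n) = n^(1/n)/7
Take the limit as n -> infinity: L = 1/7.
Since L = 1/7 < 1, the root test implies convergence.

converges


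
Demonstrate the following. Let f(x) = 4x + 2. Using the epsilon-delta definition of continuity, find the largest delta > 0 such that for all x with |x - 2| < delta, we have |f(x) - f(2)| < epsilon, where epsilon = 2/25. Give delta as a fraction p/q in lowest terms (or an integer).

We compute f(2) = 4*(2) + 2 = 10.
|f(x) - f(2)| = |4x + 2 - (10)| = |4(x - 2)| = 4|x - 2|.
We need 4|x - 2| < 2/25, i.e. |x - 2| < 2/25 / 4 = 1/50.
So any delta <= 1/50 works. Conversely, if delta > 1/50, then x = 2 + 1/50 satisfies |x - 2| = 1/50 < delta but |f(x) - f(2)| = 4 * 1/50 = 2/25, which is not < 2/25; so no larger delta works.
Hence the largest such delta is 1/50.

1/50


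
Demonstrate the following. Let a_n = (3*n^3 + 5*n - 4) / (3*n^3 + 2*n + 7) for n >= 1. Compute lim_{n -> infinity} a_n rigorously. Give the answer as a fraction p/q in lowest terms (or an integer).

Divide numerator and denominator by n^3, the highest power:
numerator / n^3 = 3 + 5/n^2 - 4/n^3
denominator / n^3 = 3 + 2/n^2 + 7/n^3
As n -> infinity, all terms of the form c/n^k (k >= 1) tend to 0.
So numerator / n^3 -> 3 and denominator / n^3 -> 3.
Therefore lim a_n = 1.

1


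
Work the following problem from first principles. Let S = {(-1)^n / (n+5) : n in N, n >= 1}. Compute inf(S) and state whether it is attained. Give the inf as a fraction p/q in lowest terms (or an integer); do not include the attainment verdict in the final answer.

Analysis:
- Values: -1/6, 1/7, -1/8, 1/9, -1/10, ...
- Positive terms (even n): 1/(2+5), 1/(4+5), ... decreasing -> max = 1/7 (n=2).
- Negative terms (odd n): -1/(1+5), -1/(3+5), ... increasing -> min = -1/6 (n=1).
- So sup = 1/7 (attained at n=2); inf = -1/6 (attained at n=1).
Conclusion: inf(S) = -1/6, attained in S.

-1/6


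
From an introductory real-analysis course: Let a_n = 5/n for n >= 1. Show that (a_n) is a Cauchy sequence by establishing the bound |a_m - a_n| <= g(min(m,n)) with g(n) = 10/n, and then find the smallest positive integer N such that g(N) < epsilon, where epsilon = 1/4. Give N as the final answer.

For any m, n >= 1, by the triangle inequality:
|a_m - a_n| = |5/m - 5/n| <= 5*1/m + 5*1/n <= 10/min(m,n).
So g(n) = 10/n bounds the Cauchy difference. Since g(n) -> 0, (a_n) is Cauchy.
Now solve g(N) < 1/4: 10/N < 1/4 <=> N > 10 / (1/4) = 40.
The smallest integer strictly greater than 40 is N = 41.
Check: g(41) = 10/41 = 10/41 < 1/4; g(40) = 1/4 >= 1/4. So N = 41.

41


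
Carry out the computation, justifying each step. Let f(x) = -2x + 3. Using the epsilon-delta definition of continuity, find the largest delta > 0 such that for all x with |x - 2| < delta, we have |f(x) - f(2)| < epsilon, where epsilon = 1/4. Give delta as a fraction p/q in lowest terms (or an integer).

We compute f(2) = -2*(2) + 3 = -1.
|f(x) - f(2)| = |-2x + 3 - (-1)| = |-2(x - 2)| = 2|x - 2|.
We need 2|x - 2| < 1/4, i.e. |x - 2| < 1/4 / 2 = 1/8.
So any delta <= 1/8 works. Conversely, if delta > 1/8, then x = 2 + 1/8 satisfies |x - 2| = 1/8 < delta but |f(x) - f(2)| = 2 * 1/8 = 1/4, which is not < 1/4; so no larger delta works.
Hence the largest such delta is 1/8.

1/8


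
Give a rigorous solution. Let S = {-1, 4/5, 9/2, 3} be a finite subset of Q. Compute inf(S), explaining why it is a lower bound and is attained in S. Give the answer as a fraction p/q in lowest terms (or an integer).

S is finite, so inf(S) = min(S).
Sorted increasing:
-1, 4/5, 3, 9/2
The extremum is -1.
For every x in S, x >= -1. And -1 is in S, so it is attained.
Therefore inf(S) = -1.

-1


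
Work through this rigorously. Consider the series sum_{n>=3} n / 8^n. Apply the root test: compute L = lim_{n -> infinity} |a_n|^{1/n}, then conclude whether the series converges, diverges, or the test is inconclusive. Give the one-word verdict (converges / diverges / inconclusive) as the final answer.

Let a_n denote the general term. Form |a_n|^(1/n) and simplify:
|a_n|^(1/n) = n^(1/n)/8
Take the limit as n -> infinity: L = 1/8.
Since L = 1/8 < 1, the root test implies convergence.

converges


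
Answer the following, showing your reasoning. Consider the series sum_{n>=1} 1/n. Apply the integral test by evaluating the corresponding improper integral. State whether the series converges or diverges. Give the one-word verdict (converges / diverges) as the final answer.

Let f(x) = 1/x. Then f is positive, continuous, and decreasing on [1, infinity), so the integral test applies.
Compute the improper integral int_{1}^infinity f(x) dx:
  antiderivative F(x) = log(x).
  As x -> infinity, log(x) -> infinity.
  So int = infinity - log(1) = infinity. By the integral test, the series diverges.

diverges


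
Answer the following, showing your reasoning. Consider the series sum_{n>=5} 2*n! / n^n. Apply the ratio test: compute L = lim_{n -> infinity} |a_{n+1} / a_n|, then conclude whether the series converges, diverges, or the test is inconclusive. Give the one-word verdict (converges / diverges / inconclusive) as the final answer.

Let a_n denote the general term. Form the ratio a_{n+1}/a_n and simplify:
a_{n+1}/a_n = (n/(n + 1))^n
Take the limit as n -> infinity: L = exp(-1).
Since L = exp(-1) < 1, the ratio test implies the series converges.

converges


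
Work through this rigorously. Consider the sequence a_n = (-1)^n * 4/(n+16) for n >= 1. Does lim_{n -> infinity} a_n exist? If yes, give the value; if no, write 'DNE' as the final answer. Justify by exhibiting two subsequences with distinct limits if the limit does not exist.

Examine the behaviour of a_n along subsequences.
Even-n subsequence a_{2k} = 4/(2k+16) -> 0. Odd-n subsequence a_{2k+1} = -4/(2k+17) -> 0. Both tend to 0, which suggests the limit is 0; verify directly.
|a_n - 0| = 4/(n+16) < 4/n for every n >= 1.
Given epsilon > 0, choose a positive integer N > 4/epsilon. Then for all n >= N, |a_n| < 4/n <= 4/N < epsilon.
So by the definition of the limit, lim a_n exists and equals 0.

0


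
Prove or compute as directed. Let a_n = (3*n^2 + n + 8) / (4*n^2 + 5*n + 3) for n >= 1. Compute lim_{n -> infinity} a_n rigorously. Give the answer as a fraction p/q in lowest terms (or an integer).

Divide numerator and denominator by n^2, the highest power:
numerator / n^2 = 3 + 1/n + 8/n^2
denominator / n^2 = 4 + 5/n + 3/n^2
As n -> infinity, all terms of the form c/n^k (k >= 1) tend to 0.
So numerator / n^2 -> 3 and denominator / n^2 -> 4.
Therefore lim a_n = 3/4.

3/4


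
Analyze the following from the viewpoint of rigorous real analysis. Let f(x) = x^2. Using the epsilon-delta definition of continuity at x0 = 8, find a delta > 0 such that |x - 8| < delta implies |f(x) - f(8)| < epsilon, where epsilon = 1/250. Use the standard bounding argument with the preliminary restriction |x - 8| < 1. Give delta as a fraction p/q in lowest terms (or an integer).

Factor: |x^2 - (8)^2| = |x - 8| * |x + 8|.
Impose |x - 8| < 1 first. Then |x + 8| = |(x - 8) + 2*(8)| <= |x - 8| + 2*|8| < 1 + 16 = 17.
So |x^2 - (8)^2| < delta * 17.
We need delta * 17 <= 1/250, i.e. delta <= 1/250/17 = 1/4250.
Since 1/4250 < 1, this is tighter than 1; take delta = 1/4250.
So delta = 1/4250 works.

1/4250


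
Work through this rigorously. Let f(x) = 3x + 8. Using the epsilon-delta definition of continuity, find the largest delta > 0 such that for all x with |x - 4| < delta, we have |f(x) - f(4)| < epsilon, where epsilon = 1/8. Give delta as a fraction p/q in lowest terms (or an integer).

We compute f(4) = 3*(4) + 8 = 20.
|f(x) - f(4)| = |3x + 8 - (20)| = |3(x - 4)| = 3|x - 4|.
We need 3|x - 4| < 1/8, i.e. |x - 4| < 1/8 / 3 = 1/24.
So any delta <= 1/24 works. Conversely, if delta > 1/24, then x = 4 + 1/24 satisfies |x - 4| = 1/24 < delta but |f(x) - f(4)| = 3 * 1/24 = 1/8, which is not < 1/8; so no larger delta works.
Hence the largest such delta is 1/24.

1/24


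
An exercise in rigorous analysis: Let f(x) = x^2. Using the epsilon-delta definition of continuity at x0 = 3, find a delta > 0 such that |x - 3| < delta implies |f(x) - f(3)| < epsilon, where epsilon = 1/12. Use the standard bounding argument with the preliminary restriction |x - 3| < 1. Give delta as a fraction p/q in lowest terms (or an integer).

Factor: |x^2 - (3)^2| = |x - 3| * |x + 3|.
Impose |x - 3| < 1 first. Then |x + 3| = |(x - 3) + 2*(3)| <= |x - 3| + 2*|3| < 1 + 6 = 7.
So |x^2 - (3)^2| < delta * 7.
We need delta * 7 <= 1/12, i.e. delta <= 1/12/7 = 1/84.
Since 1/84 < 1, this is tighter than 1; take delta = 1/84.
So delta = 1/84 works.

1/84


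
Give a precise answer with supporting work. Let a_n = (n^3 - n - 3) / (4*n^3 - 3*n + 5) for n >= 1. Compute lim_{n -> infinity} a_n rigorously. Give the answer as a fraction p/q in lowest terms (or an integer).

Divide numerator and denominator by n^3, the highest power:
numerator / n^3 = 1 - 1/n^2 - 3/n^3
denominator / n^3 = 4 - 3/n^2 + 5/n^3
As n -> infinity, all terms of the form c/n^k (k >= 1) tend to 0.
So numerator / n^3 -> 1 and denominator / n^3 -> 4.
Therefore lim a_n = 1/4.

1/4


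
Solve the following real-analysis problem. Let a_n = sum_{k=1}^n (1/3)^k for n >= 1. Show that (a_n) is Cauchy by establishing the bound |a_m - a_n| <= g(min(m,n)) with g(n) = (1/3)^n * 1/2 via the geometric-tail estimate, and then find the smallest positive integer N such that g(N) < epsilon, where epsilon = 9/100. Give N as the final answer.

For m > n >= 1: |a_m - a_n| = sum_{k=n+1}^m (1/3)^k < sum_{k=n+1}^infinity (1/3)^k = (1/3)^(n+1) / (1 - 1/3) = (1/3)^n * (1/3) * (3/2) = (1/3)^n * 1/2.
So g(n) = (1/3)^n / 2. Since g(n) -> 0, (a_n) is Cauchy.
Now solve g(N) < 9/100: (1/3)^N / 2 < 9/100 <=> 3^N > 1 / (2 * 9/100) = 50/9.
Check powers of 3: 3^1 = 3 <= 50/9, 3^2 = 9 > 50/9.
So the smallest such N is 2. Check: g(2) = 1/(2 * 9) = 1/18 < 9/100.

2


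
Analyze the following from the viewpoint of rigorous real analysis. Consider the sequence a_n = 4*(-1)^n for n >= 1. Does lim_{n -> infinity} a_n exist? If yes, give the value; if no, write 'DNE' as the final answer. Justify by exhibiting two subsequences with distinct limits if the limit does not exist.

Examine the behaviour of a_n along subsequences.
Even-n subsequence a_{2k} = 4 -> 4. Odd-n subsequence a_{2k+1} = -4 -> -4.
Since these two subsequential limits are 4 and -4, distinct, the full sequence cannot converge (a convergent sequence has all subsequences tending to the same limit). So lim a_n does not exist.

DNE


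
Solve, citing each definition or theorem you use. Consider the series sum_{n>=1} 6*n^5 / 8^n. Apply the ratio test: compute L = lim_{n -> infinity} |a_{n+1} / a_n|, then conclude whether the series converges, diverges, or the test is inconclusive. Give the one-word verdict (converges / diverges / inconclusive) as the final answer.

Let a_n denote the general term. Form the ratio a_{n+1}/a_n and simplify:
a_{n+1}/a_n = (n + 1)^5/(8*n^5)
Take the limit as n -> infinity: L = 1/8.
Since L = 1/8 < 1, the ratio test implies the series converges.

converges


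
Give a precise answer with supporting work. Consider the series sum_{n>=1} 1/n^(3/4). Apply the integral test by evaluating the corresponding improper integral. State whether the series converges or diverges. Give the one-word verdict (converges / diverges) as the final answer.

Let f(x) = x^(-3/4). Then f is positive, continuous, and decreasing on [1, infinity), so the integral test applies.
Compute the improper integral int_{1}^infinity f(x) dx:
  antiderivative F(x) = 4*x^(1/4).
  As x -> infinity, F(x) -> infinity (since p = 3/4 < 1).
  So the integral diverges. By the integral test, the series diverges.

diverges


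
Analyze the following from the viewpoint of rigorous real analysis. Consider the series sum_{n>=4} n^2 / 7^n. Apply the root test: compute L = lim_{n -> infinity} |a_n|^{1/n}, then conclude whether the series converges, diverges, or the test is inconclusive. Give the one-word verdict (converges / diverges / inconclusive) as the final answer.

Let a_n denote the general term. Form |a_n|^(1/n) and simplify:
|a_n|^(1/n) = n^(2/n)/7
Take the limit as n -> infinity: L = 1/7.
Since L = 1/7 < 1, the root test implies convergence.

converges


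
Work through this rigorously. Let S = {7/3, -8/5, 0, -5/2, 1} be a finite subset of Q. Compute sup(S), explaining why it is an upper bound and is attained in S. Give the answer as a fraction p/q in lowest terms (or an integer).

S is finite, so sup(S) = max(S).
Sorted decreasing:
7/3, 1, 0, -8/5, -5/2
The extremum is 7/3.
For every x in S, x <= 7/3. And 7/3 is in S, so it is attained.
Therefore sup(S) = 7/3.

7/3


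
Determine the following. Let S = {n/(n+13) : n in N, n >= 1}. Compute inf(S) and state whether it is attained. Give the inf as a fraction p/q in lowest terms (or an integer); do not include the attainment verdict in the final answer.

Analysis:
- Values: 1/14, 2/15, 3/16, 4/17, ... strictly increasing.
- Minimum is 1/14 (n=1); inf = 1/14 (attained).
- n/(n+13) = 1 - 13/(n+13) -> 1 from below as n -> infinity, and never equals 1.
- So sup = 1 (not attained).
Conclusion: inf(S) = 1/14, attained in S.

1/14


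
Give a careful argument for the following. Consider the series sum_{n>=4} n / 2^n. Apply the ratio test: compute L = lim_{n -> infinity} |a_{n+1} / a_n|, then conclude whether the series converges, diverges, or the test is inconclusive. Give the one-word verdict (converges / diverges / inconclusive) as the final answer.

Let a_n denote the general term. Form the ratio a_{n+1}/a_n and simplify:
a_{n+1}/a_n = (n + 1)/(2*n)
Take the limit as n -> infinity: L = 1/2.
Since L = 1/2 < 1, the ratio test implies the series converges.

converges


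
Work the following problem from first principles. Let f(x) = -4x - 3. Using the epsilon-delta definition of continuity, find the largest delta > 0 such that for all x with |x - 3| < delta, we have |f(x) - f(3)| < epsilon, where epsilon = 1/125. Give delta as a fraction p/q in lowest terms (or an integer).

We compute f(3) = -4*(3) - 3 = -15.
|f(x) - f(3)| = |-4x - 3 - (-15)| = |-4(x - 3)| = 4|x - 3|.
We need 4|x - 3| < 1/125, i.e. |x - 3| < 1/125 / 4 = 1/500.
So any delta <= 1/500 works. Conversely, if delta > 1/500, then x = 3 + 1/500 satisfies |x - 3| = 1/500 < delta but |f(x) - f(3)| = 4 * 1/500 = 1/125, which is not < 1/125; so no larger delta works.
Hence the largest such delta is 1/500.

1/500


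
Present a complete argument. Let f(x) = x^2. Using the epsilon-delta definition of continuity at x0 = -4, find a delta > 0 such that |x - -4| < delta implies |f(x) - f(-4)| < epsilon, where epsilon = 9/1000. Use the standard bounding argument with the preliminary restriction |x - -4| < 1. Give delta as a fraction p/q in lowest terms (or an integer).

Factor: |x^2 - (-4)^2| = |x - -4| * |x + -4|.
Impose |x - -4| < 1 first. Then |x + -4| = |(x - -4) + 2*(-4)| <= |x - -4| + 2*|-4| < 1 + 8 = 9.
So |x^2 - (-4)^2| < delta * 9.
We need delta * 9 <= 9/1000, i.e. delta <= 9/1000/9 = 1/1000.
Since 1/1000 < 1, this is tighter than 1; take delta = 1/1000.
So delta = 1/1000 works.

1/1000


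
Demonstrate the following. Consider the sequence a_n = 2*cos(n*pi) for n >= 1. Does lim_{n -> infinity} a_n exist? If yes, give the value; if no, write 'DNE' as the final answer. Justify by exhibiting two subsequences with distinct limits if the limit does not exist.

Examine the behaviour of a_n along subsequences.
cos(n*pi) = (-1)^n, so a_n = 2*(-1)^n. a_{2k} = 2 -> 2. a_{2k+1} = -2 -> -2.
Since these two subsequential limits are 2 and -2, distinct, the full sequence cannot converge (a convergent sequence has all subsequences tending to the same limit). So lim a_n does not exist.

DNE


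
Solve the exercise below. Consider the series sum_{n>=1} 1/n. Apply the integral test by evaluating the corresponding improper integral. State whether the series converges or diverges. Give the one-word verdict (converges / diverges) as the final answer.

Let f(x) = 1/x. Then f is positive, continuous, and decreasing on [1, infinity), so the integral test applies.
Compute the improper integral int_{1}^infinity f(x) dx:
  antiderivative F(x) = log(x).
  As x -> infinity, log(x) -> infinity.
  So int = infinity - log(1) = infinity. By the integral test, the series diverges.

diverges


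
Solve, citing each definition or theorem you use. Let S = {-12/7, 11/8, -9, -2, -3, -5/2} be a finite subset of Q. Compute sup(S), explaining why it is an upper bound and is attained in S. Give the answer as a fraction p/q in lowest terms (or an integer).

S is finite, so sup(S) = max(S).
Sorted decreasing:
11/8, -12/7, -2, -5/2, -3, -9
The extremum is 11/8.
For every x in S, x <= 11/8. And 11/8 is in S, so it is attained.
Therefore sup(S) = 11/8.

11/8


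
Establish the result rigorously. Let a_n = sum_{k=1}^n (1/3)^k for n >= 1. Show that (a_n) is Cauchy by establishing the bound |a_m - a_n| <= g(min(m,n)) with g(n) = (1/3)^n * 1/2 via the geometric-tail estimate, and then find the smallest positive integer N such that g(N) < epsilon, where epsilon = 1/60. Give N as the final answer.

For m > n >= 1: |a_m - a_n| = sum_{k=n+1}^m (1/3)^k < sum_{k=n+1}^infinity (1/3)^k = (1/3)^(n+1) / (1 - 1/3) = (1/3)^n * (1/3) * (3/2) = (1/3)^n * 1/2.
So g(n) = (1/3)^n / 2. Since g(n) -> 0, (a_n) is Cauchy.
Now solve g(N) < 1/60: (1/3)^N / 2 < 1/60 <=> 3^N > 1 / (2 * 1/60) = 30.
Check powers of 3: 3^3 = 27 <= 30, 3^4 = 81 > 30.
So the smallest such N is 4. Check: g(4) = 1/(2 * 81) = 1/162 < 1/60.

4


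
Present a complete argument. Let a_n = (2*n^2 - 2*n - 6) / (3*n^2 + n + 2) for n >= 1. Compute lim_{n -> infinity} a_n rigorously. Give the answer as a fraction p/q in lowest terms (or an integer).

Divide numerator and denominator by n^2, the highest power:
numerator / n^2 = 2 - 2/n - 6/n^2
denominator / n^2 = 3 + 1/n + 2/n^2
As n -> infinity, all terms of the form c/n^k (k >= 1) tend to 0.
So numerator / n^2 -> 2 and denominator / n^2 -> 3.
Therefore lim a_n = 2/3.

2/3


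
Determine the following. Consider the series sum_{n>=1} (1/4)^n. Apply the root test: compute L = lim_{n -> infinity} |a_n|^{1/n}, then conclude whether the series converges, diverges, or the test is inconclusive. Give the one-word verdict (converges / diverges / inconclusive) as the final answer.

Let a_n denote the general term. Form |a_n|^(1/n) and simplify:
|a_n|^(1/n) = 1/4
Take the limit as n -> infinity: L = 1/4.
Since L = 1/4 < 1, the root test implies convergence.

converges


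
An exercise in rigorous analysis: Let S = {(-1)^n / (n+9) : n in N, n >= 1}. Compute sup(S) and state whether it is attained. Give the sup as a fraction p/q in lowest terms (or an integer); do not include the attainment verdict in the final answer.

Analysis:
- Values: -1/10, 1/11, -1/12, 1/13, -1/14, ...
- Positive terms (even n): 1/(2+9), 1/(4+9), ... decreasing -> max = 1/11 (n=2).
- Negative terms (odd n): -1/(1+9), -1/(3+9), ... increasing -> min = -1/10 (n=1).
- So sup = 1/11 (attained at n=2); inf = -1/10 (attained at n=1).
Conclusion: sup(S) = 1/11, attained in S.

1/11


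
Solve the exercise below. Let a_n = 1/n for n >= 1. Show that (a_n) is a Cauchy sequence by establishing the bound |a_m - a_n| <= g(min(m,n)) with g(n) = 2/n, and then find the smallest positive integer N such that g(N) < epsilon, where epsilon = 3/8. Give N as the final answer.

For any m, n >= 1, by the triangle inequality:
|a_m - a_n| = |1/m - 1/n| <= 1/m + 1/n <= 2/min(m,n).
So g(n) = 2/n bounds the Cauchy difference. Since g(n) -> 0, (a_n) is Cauchy.
Now solve g(N) < 3/8: 2/N < 3/8 <=> N > 2 / (3/8) = 16/3.
The smallest integer strictly greater than 16/3 is N = 6.
Check: g(6) = 2/6 = 1/3 < 3/8; g(5) = 2/5 >= 3/8. So N = 6.

6


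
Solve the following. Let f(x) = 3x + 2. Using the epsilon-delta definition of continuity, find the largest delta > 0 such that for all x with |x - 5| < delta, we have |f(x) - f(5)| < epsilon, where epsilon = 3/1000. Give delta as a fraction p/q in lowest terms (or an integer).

We compute f(5) = 3*(5) + 2 = 17.
|f(x) - f(5)| = |3x + 2 - (17)| = |3(x - 5)| = 3|x - 5|.
We need 3|x - 5| < 3/1000, i.e. |x - 5| < 3/1000 / 3 = 1/1000.
So any delta <= 1/1000 works. Conversely, if delta > 1/1000, then x = 5 + 1/1000 satisfies |x - 5| = 1/1000 < delta but |f(x) - f(5)| = 3 * 1/1000 = 3/1000, which is not < 3/1000; so no larger delta works.
Hence the largest such delta is 1/1000.

1/1000


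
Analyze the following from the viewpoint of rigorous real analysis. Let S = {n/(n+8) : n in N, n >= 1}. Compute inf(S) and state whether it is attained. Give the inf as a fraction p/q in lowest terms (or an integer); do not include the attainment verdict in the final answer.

Analysis:
- Values: 1/9, 1/5, 3/11, 1/3, ... strictly increasing.
- Minimum is 1/9 (n=1); inf = 1/9 (attained).
- n/(n+8) = 1 - 8/(n+8) -> 1 from below as n -> infinity, and never equals 1.
- So sup = 1 (not attained).
Conclusion: inf(S) = 1/9, attained in S.

1/9


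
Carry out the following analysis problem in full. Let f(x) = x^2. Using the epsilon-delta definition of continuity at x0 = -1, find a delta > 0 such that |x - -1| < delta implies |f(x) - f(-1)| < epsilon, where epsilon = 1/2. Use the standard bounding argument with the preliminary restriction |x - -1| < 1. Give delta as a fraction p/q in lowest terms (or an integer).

Factor: |x^2 - (-1)^2| = |x - -1| * |x + -1|.
Impose |x - -1| < 1 first. Then |x + -1| = |(x - -1) + 2*(-1)| <= |x - -1| + 2*|-1| < 1 + 2 = 3.
So |x^2 - (-1)^2| < delta * 3.
We need delta * 3 <= 1/2, i.e. delta <= 1/2/3 = 1/6.
Since 1/6 < 1, this is tighter than 1; take delta = 1/6.
So delta = 1/6 works.

1/6


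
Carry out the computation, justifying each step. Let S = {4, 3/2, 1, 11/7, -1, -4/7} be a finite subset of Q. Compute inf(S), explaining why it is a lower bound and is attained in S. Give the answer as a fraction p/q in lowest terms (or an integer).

S is finite, so inf(S) = min(S).
Sorted increasing:
-1, -4/7, 1, 3/2, 11/7, 4
The extremum is -1.
For every x in S, x >= -1. And -1 is in S, so it is attained.
Therefore inf(S) = -1.

-1


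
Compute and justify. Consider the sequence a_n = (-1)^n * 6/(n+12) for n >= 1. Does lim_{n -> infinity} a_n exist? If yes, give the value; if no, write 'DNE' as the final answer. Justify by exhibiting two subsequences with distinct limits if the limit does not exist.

Examine the behaviour of a_n along subsequences.
Even-n subsequence a_{2k} = 6/(2k+12) -> 0. Odd-n subsequence a_{2k+1} = -6/(2k+13) -> 0. Both tend to 0, which suggests the limit is 0; verify directly.
|a_n - 0| = 6/(n+12) < 6/n for every n >= 1.
Given epsilon > 0, choose a positive integer N > 6/epsilon. Then for all n >= N, |a_n| < 6/n <= 6/N < epsilon.
So by the definition of the limit, lim a_n exists and equals 0.

0


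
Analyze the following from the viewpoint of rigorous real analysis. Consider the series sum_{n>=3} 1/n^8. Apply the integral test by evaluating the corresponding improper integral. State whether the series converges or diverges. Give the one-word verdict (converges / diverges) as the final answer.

Let f(x) = x^(-8). Then f is positive, continuous, and decreasing on [3, infinity), so the integral test applies.
Compute the improper integral int_{3}^infinity f(x) dx:
  antiderivative F(x) = -1/(7*x^7).
  As x -> infinity, F(x) -> 0 (since p = 8 > 1).
  So int = F(infinity) - F(3) = 0 - (-1/15309) = 1/15309.
  Finite, so by the integral test, the series converges.

converges


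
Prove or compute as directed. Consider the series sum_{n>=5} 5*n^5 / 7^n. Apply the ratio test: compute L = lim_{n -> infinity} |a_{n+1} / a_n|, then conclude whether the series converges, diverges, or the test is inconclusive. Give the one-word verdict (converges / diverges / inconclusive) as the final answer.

Let a_n denote the general term. Form the ratio a_{n+1}/a_n and simplify:
a_{n+1}/a_n = (n + 1)^5/(7*n^5)
Take the limit as n -> infinity: L = 1/7.
Since L = 1/7 < 1, the ratio test implies the series converges.

converges


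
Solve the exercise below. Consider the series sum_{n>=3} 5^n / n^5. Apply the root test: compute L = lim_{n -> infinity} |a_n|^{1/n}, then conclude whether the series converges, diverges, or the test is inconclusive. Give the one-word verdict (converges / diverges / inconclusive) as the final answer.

Let a_n denote the general term. Form |a_n|^(1/n) and simplify:
|a_n|^(1/n) = 5/n^(5/n)
Take the limit as n -> infinity: L = 5.
Since L = 5 > 1, the root test implies divergence.

diverges


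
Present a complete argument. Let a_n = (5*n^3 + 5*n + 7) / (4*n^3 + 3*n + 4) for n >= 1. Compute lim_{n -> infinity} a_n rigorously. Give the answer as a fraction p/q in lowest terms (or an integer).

Divide numerator and denominator by n^3, the highest power:
numerator / n^3 = 5 + 5/n^2 + 7/n^3
denominator / n^3 = 4 + 3/n^2 + 4/n^3
As n -> infinity, all terms of the form c/n^k (k >= 1) tend to 0.
So numerator / n^3 -> 5 and denominator / n^3 -> 4.
Therefore lim a_n = 5/4.

5/4


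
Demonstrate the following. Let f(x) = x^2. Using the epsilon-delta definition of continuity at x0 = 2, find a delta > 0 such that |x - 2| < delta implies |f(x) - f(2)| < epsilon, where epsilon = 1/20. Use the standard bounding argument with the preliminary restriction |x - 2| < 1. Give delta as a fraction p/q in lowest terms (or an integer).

Factor: |x^2 - (2)^2| = |x - 2| * |x + 2|.
Impose |x - 2| < 1 first. Then |x + 2| = |(x - 2) + 2*(2)| <= |x - 2| + 2*|2| < 1 + 4 = 5.
So |x^2 - (2)^2| < delta * 5.
We need delta * 5 <= 1/20, i.e. delta <= 1/20/5 = 1/100.
Since 1/100 < 1, this is tighter than 1; take delta = 1/100.
So delta = 1/100 works.

1/100


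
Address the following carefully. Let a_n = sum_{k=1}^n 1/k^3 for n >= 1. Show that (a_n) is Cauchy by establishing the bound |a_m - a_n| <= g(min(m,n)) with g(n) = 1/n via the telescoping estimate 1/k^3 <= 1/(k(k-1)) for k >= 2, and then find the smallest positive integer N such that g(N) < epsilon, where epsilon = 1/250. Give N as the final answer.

For m > n >= 1: |a_m - a_n| = sum_{k=n+1}^m 1/k^3.
Use 1/k^3 <= 1/(k(k-1)) = 1/(k-1) - 1/k for k >= 2 (which holds since k^3 >= k^2 >= k(k-1) for k >= 2):
sum_{k=n+1}^m 1/k^3 <= sum_{k=n+1}^m (1/(k-1) - 1/k) = 1/n - 1/m <= 1/n.
By symmetry the same bound holds with n,m swapped, so |a_m - a_n| <= 1/min(m,n) = g(min(m,n)). Since g(n) -> 0, (a_n) is Cauchy.
Now solve g(N) < 1/250: 1/N < 1/250 <=> N > 1/(1/250) = 250.
The smallest integer strictly greater than 250 is N = 251.
Check: g(251) = 1/251 < 1/250; g(250) = 1/250 >= 1/250. So N = 251.

251


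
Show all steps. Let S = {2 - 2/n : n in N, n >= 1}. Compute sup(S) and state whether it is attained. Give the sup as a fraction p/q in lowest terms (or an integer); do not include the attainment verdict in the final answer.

Analysis:
- Values: 0, 1, 4/3, 3/2, ... strictly increasing.
- Minimum is 0 (n=1); inf = 0 (attained).
- 2 - 2/n -> 2 from below; sup = 2, not attained.
Conclusion: sup(S) = 2, not attained in S.

2


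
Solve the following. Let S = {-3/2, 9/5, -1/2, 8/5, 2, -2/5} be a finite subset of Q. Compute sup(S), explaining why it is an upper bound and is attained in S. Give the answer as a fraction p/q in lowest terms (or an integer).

S is finite, so sup(S) = max(S).
Sorted decreasing:
2, 9/5, 8/5, -2/5, -1/2, -3/2
The extremum is 2.
For every x in S, x <= 2. And 2 is in S, so it is attained.
Therefore sup(S) = 2.

2


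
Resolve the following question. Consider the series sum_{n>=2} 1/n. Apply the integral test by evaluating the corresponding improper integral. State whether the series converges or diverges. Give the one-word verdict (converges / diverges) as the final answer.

Let f(x) = 1/x. Then f is positive, continuous, and decreasing on [2, infinity), so the integral test applies.
Compute the improper integral int_{2}^infinity f(x) dx:
  antiderivative F(x) = log(x).
  As x -> infinity, log(x) -> infinity.
  So int = infinity - log(2) = infinity. By the integral test, the series diverges.

diverges


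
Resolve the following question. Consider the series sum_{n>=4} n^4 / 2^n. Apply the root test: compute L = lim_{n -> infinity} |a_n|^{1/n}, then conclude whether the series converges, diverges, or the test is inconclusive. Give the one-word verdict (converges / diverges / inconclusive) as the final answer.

Let a_n denote the general term. Form |a_n|^(1/n) and simplify:
|a_n|^(1/n) = n^(4/n)/2
Take the limit as n -> infinity: L = 1/2.
Since L = 1/2 < 1, the root test implies convergence.

converges


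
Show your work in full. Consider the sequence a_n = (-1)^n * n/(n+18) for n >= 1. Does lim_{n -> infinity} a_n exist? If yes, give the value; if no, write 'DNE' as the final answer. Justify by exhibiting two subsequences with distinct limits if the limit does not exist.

Examine the behaviour of a_n along subsequences.
a_{2k} = 2k/(2k+18) -> 1. a_{2k+1} = -(2k+1)/(2k+19) -> -1.
Since these two subsequential limits are 1 and -1, distinct, the full sequence cannot converge (a convergent sequence has all subsequences tending to the same limit). So lim a_n does not exist.

DNE


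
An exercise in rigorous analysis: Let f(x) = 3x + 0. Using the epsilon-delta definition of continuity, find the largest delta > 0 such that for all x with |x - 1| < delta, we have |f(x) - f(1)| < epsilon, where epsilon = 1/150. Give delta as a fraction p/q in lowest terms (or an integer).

We compute f(1) = 3*(1) + 0 = 3.
|f(x) - f(1)| = |3x + 0 - (3)| = |3(x - 1)| = 3|x - 1|.
We need 3|x - 1| < 1/150, i.e. |x - 1| < 1/150 / 3 = 1/450.
So any delta <= 1/450 works. Conversely, if delta > 1/450, then x = 1 + 1/450 satisfies |x - 1| = 1/450 < delta but |f(x) - f(1)| = 3 * 1/450 = 1/150, which is not < 1/150; so no larger delta works.
Hence the largest such delta is 1/450.

1/450


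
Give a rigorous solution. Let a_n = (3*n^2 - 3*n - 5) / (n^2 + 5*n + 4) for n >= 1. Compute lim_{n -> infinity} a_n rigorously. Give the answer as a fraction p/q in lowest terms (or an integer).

Divide numerator and denominator by n^2, the highest power:
numerator / n^2 = 3 - 3/n - 5/n^2
denominator / n^2 = 1 + 5/n + 4/n^2
As n -> infinity, all terms of the form c/n^k (k >= 1) tend to 0.
So numerator / n^2 -> 3 and denominator / n^2 -> 1.
Therefore lim a_n = 3.

3


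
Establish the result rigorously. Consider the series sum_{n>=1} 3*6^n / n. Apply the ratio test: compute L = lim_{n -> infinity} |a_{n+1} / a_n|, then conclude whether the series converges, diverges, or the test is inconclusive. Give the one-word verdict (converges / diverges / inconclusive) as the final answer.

Let a_n denote the general term. Form the ratio a_{n+1}/a_n and simplify:
a_{n+1}/a_n = 6*n/(n + 1)
Take the limit as n -> infinity: L = 6.
Since L = 6 > 1 (or L = infinity), the ratio test implies the series diverges.

diverges


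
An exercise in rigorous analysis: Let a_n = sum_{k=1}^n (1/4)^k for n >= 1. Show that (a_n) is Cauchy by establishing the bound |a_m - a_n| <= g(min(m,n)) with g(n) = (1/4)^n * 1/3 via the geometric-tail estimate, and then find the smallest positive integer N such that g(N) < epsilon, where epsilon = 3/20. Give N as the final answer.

For m > n >= 1: |a_m - a_n| = sum_{k=n+1}^m (1/4)^k < sum_{k=n+1}^infinity (1/4)^k = (1/4)^(n+1) / (1 - 1/4) = (1/4)^n * (1/4) * (4/3) = (1/4)^n * 1/3.
So g(n) = (1/4)^n / 3. Since g(n) -> 0, (a_n) is Cauchy.
Now solve g(N) < 3/20: (1/4)^N / 3 < 3/20 <=> 4^N > 1 / (3 * 3/20) = 20/9.
Check powers of 4: 4^0 = 1 <= 20/9, 4^1 = 4 > 20/9.
So the smallest such N is 1. Check: g(1) = 1/(3 * 4) = 1/12 < 3/20.

1


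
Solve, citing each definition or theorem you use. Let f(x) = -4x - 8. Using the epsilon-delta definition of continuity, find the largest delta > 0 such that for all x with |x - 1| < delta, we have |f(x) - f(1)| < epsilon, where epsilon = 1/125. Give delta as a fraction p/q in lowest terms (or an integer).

We compute f(1) = -4*(1) - 8 = -12.
|f(x) - f(1)| = |-4x - 8 - (-12)| = |-4(x - 1)| = 4|x - 1|.
We need 4|x - 1| < 1/125, i.e. |x - 1| < 1/125 / 4 = 1/500.
So any delta <= 1/500 works. Conversely, if delta > 1/500, then x = 1 + 1/500 satisfies |x - 1| = 1/500 < delta but |f(x) - f(1)| = 4 * 1/500 = 1/125, which is not < 1/125; so no larger delta works.
Hence the largest such delta is 1/500.

1/500


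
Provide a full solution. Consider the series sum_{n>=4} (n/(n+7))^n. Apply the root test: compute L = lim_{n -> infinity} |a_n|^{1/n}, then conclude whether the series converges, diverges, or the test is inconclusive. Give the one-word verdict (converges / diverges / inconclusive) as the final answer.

Let a_n denote the general term. Form |a_n|^(1/n) and simplify:
|a_n|^(1/n) = n/(n + 7)
Take the limit as n -> infinity: L = 1.
Since L = 1, the root test is inconclusive. (In fact a_n = (n/(n+7))^n -> e^(-7) != 0, so the nth-term test shows divergence; but the root test itself gives no conclusion.)

inconclusive


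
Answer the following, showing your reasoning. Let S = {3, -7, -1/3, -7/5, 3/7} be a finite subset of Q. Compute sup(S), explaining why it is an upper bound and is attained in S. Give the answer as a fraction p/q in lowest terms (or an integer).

S is finite, so sup(S) = max(S).
Sorted decreasing:
3, 3/7, -1/3, -7/5, -7
The extremum is 3.
For every x in S, x <= 3. And 3 is in S, so it is attained.
Therefore sup(S) = 3.

3


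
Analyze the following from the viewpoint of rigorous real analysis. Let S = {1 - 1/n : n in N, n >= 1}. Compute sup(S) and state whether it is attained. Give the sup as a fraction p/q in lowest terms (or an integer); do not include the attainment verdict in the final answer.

Analysis:
- Values: 0, 1/2, 2/3, 3/4, ... strictly increasing.
- Minimum is 0 (n=1); inf = 0 (attained).
- 1 - 1/n -> 1 from below; sup = 1, not attained.
Conclusion: sup(S) = 1, not attained in S.

1


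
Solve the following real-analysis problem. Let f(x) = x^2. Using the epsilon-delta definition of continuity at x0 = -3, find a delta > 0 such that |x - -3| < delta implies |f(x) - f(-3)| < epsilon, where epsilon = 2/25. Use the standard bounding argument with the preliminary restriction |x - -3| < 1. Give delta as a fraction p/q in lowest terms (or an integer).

Factor: |x^2 - (-3)^2| = |x - -3| * |x + -3|.
Impose |x - -3| < 1 first. Then |x + -3| = |(x - -3) + 2*(-3)| <= |x - -3| + 2*|-3| < 1 + 6 = 7.
So |x^2 - (-3)^2| < delta * 7.
We need delta * 7 <= 2/25, i.e. delta <= 2/25/7 = 2/175.
Since 2/175 < 1, this is tighter than 1; take delta = 2/175.
So delta = 2/175 works.

2/175


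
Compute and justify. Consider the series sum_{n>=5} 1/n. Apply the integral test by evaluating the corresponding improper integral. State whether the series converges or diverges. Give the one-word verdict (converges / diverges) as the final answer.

Let f(x) = 1/x. Then f is positive, continuous, and decreasing on [5, infinity), so the integral test applies.
Compute the improper integral int_{5}^infinity f(x) dx:
  antiderivative F(x) = log(x).
  As x -> infinity, log(x) -> infinity.
  So int = infinity - log(5) = infinity. By the integral test, the series diverges.

diverges


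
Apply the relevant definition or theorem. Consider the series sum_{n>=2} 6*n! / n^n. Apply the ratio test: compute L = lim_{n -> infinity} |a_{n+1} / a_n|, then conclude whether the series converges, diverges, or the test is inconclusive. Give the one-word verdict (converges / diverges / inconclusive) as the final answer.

Let a_n denote the general term. Form the ratio a_{n+1}/a_n and simplify:
a_{n+1}/a_n = (n/(n + 1))^n
Take the limit as n -> infinity: L = exp(-1).
Since L = exp(-1) < 1, the ratio test implies the series converges.

converges


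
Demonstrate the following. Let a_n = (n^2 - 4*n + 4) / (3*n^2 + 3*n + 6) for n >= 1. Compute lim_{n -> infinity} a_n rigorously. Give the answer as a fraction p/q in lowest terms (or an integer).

Divide numerator and denominator by n^2, the highest power:
numerator / n^2 = 1 - 4/n + 4/n^2
denominator / n^2 = 3 + 3/n + 6/n^2
As n -> infinity, all terms of the form c/n^k (k >= 1) tend to 0.
So numerator / n^2 -> 1 and denominator / n^2 -> 3.
Therefore lim a_n = 1/3.

1/3


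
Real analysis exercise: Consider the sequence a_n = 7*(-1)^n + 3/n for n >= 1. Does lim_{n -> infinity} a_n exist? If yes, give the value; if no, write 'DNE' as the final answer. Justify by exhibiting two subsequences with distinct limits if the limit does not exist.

Examine the behaviour of a_n along subsequences.
a_{2k} = 7 + 3/(2k) -> 7. a_{2k+1} = -7 + 3/(2k+1) -> -7.
Since these two subsequential limits are 7 and -7, distinct, the full sequence cannot converge (a convergent sequence has all subsequences tending to the same limit). So lim a_n does not exist.

DNE


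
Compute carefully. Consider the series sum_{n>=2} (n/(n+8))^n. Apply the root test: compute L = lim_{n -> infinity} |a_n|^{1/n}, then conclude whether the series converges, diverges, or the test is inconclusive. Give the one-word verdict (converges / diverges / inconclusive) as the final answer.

Let a_n denote the general term. Form |a_n|^(1/n) and simplify:
|a_n|^(1/n) = n/(n + 8)
Take the limit as n -> infinity: L = 1.
Since L = 1, the root test is inconclusive. (In fact a_n = (n/(n+8))^n -> e^(-8) != 0, so the nth-term test shows divergence; but the root test itself gives no conclusion.)

inconclusive


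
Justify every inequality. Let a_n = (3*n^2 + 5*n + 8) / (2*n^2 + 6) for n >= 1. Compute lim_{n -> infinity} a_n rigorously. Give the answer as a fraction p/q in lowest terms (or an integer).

Divide numerator and denominator by n^2, the highest power:
numerator / n^2 = 3 + 5/n + 8/n^2
denominator / n^2 = 2 + 6/n^2
As n -> infinity, all terms of the form c/n^k (k >= 1) tend to 0.
So numerator / n^2 -> 3 and denominator / n^2 -> 2.
Therefore lim a_n = 3/2.

3/2


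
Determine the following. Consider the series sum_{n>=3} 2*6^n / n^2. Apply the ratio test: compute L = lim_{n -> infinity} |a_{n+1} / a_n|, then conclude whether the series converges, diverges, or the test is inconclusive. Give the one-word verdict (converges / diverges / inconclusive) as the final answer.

Let a_n denote the general term. Form the ratio a_{n+1}/a_n and simplify:
a_{n+1}/a_n = 6*n^2/(n + 1)^2
Take the limit as n -> infinity: L = 6.
Since L = 6 > 1 (or L = infinity), the ratio test implies the series diverges.

diverges


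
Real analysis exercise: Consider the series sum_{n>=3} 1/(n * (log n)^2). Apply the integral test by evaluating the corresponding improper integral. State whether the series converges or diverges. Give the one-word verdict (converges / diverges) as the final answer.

Let f(x) = 1/(x*log(x)^2). Then f is positive, continuous, and decreasing on [3, infinity), so the integral test applies.
Compute the improper integral int_{3}^infinity f(x) dx:
  antiderivative F(x) = -1/log(x).
  F(x) -> 0 as x -> infinity.  int = 0 - F(3) = 1/log(3) < infinity. By the integral test, the series converges.

converges
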